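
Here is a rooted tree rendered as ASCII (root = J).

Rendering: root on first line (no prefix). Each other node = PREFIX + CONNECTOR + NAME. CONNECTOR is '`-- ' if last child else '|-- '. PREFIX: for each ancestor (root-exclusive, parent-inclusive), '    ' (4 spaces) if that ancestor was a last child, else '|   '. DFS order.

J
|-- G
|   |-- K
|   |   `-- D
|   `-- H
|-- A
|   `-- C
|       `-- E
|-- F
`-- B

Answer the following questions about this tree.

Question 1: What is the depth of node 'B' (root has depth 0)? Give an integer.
Answer: 1

Derivation:
Path from root to B: J -> B
Depth = number of edges = 1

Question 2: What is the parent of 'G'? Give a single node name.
Scan adjacency: G appears as child of J

Answer: J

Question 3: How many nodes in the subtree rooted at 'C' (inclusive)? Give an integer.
Answer: 2

Derivation:
Subtree rooted at C contains: C, E
Count = 2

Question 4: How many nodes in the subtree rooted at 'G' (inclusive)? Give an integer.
Subtree rooted at G contains: D, G, H, K
Count = 4

Answer: 4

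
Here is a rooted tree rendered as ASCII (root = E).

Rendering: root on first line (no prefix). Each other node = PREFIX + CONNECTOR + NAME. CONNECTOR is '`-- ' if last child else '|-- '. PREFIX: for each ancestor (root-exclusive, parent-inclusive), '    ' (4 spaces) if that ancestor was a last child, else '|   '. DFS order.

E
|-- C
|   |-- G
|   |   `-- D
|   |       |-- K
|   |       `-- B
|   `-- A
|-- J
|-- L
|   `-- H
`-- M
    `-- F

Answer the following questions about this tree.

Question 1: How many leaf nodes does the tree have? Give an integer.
Answer: 6

Derivation:
Leaves (nodes with no children): A, B, F, H, J, K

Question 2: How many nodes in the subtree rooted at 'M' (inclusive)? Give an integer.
Subtree rooted at M contains: F, M
Count = 2

Answer: 2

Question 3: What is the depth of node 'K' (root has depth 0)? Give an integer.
Path from root to K: E -> C -> G -> D -> K
Depth = number of edges = 4

Answer: 4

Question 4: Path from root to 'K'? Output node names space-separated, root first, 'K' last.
Walk down from root: E -> C -> G -> D -> K

Answer: E C G D K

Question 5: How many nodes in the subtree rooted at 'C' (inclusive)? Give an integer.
Answer: 6

Derivation:
Subtree rooted at C contains: A, B, C, D, G, K
Count = 6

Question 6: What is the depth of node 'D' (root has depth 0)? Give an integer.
Answer: 3

Derivation:
Path from root to D: E -> C -> G -> D
Depth = number of edges = 3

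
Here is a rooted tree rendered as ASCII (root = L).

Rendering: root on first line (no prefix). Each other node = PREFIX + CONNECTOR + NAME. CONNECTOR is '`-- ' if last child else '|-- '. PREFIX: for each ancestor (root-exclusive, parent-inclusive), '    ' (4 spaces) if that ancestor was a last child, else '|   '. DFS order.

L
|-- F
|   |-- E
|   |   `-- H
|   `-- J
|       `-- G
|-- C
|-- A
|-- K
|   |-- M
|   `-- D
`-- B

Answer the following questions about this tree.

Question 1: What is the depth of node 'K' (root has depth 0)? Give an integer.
Path from root to K: L -> K
Depth = number of edges = 1

Answer: 1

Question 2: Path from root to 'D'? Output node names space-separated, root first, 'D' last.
Walk down from root: L -> K -> D

Answer: L K D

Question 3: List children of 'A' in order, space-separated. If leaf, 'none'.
Answer: none

Derivation:
Node A's children (from adjacency): (leaf)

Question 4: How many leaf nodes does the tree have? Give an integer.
Leaves (nodes with no children): A, B, C, D, G, H, M

Answer: 7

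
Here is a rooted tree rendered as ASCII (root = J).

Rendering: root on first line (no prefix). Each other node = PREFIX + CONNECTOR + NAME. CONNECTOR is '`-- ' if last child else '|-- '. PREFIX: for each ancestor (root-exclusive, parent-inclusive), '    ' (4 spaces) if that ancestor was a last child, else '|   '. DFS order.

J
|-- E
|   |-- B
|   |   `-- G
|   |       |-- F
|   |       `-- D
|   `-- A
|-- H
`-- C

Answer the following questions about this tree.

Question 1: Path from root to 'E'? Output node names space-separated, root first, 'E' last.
Answer: J E

Derivation:
Walk down from root: J -> E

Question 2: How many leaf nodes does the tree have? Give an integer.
Leaves (nodes with no children): A, C, D, F, H

Answer: 5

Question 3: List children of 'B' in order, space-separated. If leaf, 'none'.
Answer: G

Derivation:
Node B's children (from adjacency): G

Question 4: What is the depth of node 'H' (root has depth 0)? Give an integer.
Path from root to H: J -> H
Depth = number of edges = 1

Answer: 1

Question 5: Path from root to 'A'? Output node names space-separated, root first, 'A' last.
Answer: J E A

Derivation:
Walk down from root: J -> E -> A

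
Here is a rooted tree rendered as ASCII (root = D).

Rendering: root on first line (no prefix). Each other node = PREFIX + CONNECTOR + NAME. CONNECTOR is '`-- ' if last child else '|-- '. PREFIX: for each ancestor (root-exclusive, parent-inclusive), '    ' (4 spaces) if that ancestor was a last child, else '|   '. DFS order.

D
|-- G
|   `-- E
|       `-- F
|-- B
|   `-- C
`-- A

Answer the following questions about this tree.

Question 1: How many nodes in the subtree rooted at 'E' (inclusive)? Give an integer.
Subtree rooted at E contains: E, F
Count = 2

Answer: 2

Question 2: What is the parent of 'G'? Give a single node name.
Scan adjacency: G appears as child of D

Answer: D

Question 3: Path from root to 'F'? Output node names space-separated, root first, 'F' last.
Walk down from root: D -> G -> E -> F

Answer: D G E F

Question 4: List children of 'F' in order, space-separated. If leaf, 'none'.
Node F's children (from adjacency): (leaf)

Answer: none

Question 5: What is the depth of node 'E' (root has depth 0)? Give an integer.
Path from root to E: D -> G -> E
Depth = number of edges = 2

Answer: 2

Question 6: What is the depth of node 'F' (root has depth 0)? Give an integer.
Answer: 3

Derivation:
Path from root to F: D -> G -> E -> F
Depth = number of edges = 3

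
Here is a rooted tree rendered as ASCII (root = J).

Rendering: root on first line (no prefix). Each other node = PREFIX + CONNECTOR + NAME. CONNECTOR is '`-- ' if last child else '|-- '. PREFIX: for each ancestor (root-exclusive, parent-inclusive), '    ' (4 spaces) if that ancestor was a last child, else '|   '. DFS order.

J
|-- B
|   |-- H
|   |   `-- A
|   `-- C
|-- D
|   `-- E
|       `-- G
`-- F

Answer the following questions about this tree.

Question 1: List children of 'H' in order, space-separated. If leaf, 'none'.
Answer: A

Derivation:
Node H's children (from adjacency): A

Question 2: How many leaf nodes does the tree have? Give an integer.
Leaves (nodes with no children): A, C, F, G

Answer: 4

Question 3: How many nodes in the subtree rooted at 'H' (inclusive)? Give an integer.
Answer: 2

Derivation:
Subtree rooted at H contains: A, H
Count = 2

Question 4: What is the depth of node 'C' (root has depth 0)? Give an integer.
Path from root to C: J -> B -> C
Depth = number of edges = 2

Answer: 2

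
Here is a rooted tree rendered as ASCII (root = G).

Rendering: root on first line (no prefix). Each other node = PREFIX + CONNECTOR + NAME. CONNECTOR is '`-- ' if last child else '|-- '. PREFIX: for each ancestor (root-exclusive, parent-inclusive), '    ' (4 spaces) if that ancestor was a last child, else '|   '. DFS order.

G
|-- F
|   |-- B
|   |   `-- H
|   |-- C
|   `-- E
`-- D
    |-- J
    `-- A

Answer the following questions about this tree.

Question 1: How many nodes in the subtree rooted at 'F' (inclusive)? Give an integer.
Subtree rooted at F contains: B, C, E, F, H
Count = 5

Answer: 5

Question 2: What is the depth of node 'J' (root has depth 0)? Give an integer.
Path from root to J: G -> D -> J
Depth = number of edges = 2

Answer: 2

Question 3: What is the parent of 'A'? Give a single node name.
Scan adjacency: A appears as child of D

Answer: D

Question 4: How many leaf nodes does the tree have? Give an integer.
Answer: 5

Derivation:
Leaves (nodes with no children): A, C, E, H, J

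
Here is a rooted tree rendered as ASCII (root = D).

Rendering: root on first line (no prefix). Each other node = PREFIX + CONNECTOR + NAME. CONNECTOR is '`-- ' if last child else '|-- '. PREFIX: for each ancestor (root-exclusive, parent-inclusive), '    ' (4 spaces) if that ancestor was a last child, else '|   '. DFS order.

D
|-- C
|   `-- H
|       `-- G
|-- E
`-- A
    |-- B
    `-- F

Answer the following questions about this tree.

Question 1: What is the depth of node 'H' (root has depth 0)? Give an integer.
Path from root to H: D -> C -> H
Depth = number of edges = 2

Answer: 2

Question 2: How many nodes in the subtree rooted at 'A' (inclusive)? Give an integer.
Subtree rooted at A contains: A, B, F
Count = 3

Answer: 3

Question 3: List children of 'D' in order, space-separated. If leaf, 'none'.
Node D's children (from adjacency): C, E, A

Answer: C E A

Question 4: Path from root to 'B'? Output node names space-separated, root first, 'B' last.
Answer: D A B

Derivation:
Walk down from root: D -> A -> B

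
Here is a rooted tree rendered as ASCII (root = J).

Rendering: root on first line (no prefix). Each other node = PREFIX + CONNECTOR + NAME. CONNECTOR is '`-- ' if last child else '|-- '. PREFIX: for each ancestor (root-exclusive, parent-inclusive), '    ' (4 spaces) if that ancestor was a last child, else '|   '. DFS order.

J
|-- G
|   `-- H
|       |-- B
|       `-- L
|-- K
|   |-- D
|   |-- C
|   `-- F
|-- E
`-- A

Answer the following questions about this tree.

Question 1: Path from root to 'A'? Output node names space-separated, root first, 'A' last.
Walk down from root: J -> A

Answer: J A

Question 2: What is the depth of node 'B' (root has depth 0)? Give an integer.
Path from root to B: J -> G -> H -> B
Depth = number of edges = 3

Answer: 3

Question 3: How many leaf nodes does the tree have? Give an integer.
Answer: 7

Derivation:
Leaves (nodes with no children): A, B, C, D, E, F, L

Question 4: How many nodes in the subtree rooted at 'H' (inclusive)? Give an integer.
Subtree rooted at H contains: B, H, L
Count = 3

Answer: 3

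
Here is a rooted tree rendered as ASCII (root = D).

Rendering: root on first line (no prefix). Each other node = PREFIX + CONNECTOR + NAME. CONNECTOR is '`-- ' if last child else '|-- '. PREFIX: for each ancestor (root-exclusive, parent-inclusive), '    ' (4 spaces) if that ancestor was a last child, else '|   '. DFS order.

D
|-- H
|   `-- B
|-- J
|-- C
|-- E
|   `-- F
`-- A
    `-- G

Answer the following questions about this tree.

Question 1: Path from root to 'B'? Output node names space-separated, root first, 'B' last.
Walk down from root: D -> H -> B

Answer: D H B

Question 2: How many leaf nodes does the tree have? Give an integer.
Leaves (nodes with no children): B, C, F, G, J

Answer: 5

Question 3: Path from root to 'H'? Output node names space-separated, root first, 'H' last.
Answer: D H

Derivation:
Walk down from root: D -> H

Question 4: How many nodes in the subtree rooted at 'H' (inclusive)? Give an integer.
Subtree rooted at H contains: B, H
Count = 2

Answer: 2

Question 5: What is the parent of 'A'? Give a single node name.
Answer: D

Derivation:
Scan adjacency: A appears as child of D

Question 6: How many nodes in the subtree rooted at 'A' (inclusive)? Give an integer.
Subtree rooted at A contains: A, G
Count = 2

Answer: 2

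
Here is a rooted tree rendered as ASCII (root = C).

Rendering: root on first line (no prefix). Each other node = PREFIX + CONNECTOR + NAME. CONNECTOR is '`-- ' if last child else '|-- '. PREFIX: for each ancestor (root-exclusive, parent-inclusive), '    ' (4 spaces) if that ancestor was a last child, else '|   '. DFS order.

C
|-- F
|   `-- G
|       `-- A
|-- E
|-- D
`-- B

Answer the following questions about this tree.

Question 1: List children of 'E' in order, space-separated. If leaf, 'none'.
Node E's children (from adjacency): (leaf)

Answer: none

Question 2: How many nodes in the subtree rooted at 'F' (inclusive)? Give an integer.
Answer: 3

Derivation:
Subtree rooted at F contains: A, F, G
Count = 3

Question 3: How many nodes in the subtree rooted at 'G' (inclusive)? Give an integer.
Subtree rooted at G contains: A, G
Count = 2

Answer: 2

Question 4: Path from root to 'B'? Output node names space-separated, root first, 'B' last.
Answer: C B

Derivation:
Walk down from root: C -> B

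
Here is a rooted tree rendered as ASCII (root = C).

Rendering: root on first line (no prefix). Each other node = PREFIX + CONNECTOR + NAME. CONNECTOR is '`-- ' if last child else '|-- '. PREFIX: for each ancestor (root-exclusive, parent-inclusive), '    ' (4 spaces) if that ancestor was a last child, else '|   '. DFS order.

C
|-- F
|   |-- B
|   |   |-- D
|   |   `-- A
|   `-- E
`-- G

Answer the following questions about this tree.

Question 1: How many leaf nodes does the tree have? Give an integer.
Answer: 4

Derivation:
Leaves (nodes with no children): A, D, E, G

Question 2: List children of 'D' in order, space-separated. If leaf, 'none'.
Node D's children (from adjacency): (leaf)

Answer: none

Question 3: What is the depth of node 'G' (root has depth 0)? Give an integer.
Path from root to G: C -> G
Depth = number of edges = 1

Answer: 1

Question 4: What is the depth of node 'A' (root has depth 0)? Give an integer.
Path from root to A: C -> F -> B -> A
Depth = number of edges = 3

Answer: 3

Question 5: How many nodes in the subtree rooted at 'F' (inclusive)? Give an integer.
Answer: 5

Derivation:
Subtree rooted at F contains: A, B, D, E, F
Count = 5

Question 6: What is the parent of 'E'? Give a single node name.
Scan adjacency: E appears as child of F

Answer: F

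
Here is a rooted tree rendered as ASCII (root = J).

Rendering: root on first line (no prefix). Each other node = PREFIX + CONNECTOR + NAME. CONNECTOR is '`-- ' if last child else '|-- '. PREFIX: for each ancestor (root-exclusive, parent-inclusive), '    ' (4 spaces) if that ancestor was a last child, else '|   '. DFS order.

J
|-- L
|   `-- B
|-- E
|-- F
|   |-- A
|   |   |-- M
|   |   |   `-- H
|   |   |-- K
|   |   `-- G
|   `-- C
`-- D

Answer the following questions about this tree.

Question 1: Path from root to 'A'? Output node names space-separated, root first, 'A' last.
Answer: J F A

Derivation:
Walk down from root: J -> F -> A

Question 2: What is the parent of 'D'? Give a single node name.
Scan adjacency: D appears as child of J

Answer: J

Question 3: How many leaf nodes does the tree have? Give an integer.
Leaves (nodes with no children): B, C, D, E, G, H, K

Answer: 7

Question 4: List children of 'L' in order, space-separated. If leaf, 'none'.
Node L's children (from adjacency): B

Answer: B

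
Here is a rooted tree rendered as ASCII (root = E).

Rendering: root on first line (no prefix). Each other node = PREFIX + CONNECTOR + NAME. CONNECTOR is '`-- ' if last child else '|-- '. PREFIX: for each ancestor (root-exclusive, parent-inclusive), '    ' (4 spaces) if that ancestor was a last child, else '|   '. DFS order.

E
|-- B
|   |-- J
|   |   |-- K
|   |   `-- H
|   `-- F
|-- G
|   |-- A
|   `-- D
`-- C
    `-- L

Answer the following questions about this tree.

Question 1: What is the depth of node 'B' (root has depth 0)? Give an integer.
Path from root to B: E -> B
Depth = number of edges = 1

Answer: 1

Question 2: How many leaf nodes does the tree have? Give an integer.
Leaves (nodes with no children): A, D, F, H, K, L

Answer: 6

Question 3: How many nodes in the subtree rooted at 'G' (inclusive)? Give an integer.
Subtree rooted at G contains: A, D, G
Count = 3

Answer: 3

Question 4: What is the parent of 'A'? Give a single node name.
Scan adjacency: A appears as child of G

Answer: G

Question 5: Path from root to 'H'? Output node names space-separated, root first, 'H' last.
Walk down from root: E -> B -> J -> H

Answer: E B J H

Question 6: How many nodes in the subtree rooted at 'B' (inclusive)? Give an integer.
Subtree rooted at B contains: B, F, H, J, K
Count = 5

Answer: 5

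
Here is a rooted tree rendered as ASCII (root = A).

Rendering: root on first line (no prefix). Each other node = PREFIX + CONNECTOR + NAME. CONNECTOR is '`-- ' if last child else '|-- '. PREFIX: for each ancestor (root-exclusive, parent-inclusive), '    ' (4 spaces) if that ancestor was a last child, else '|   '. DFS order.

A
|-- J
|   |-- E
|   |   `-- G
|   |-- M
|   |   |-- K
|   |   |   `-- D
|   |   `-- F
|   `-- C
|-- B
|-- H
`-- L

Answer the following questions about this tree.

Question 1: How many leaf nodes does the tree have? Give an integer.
Answer: 7

Derivation:
Leaves (nodes with no children): B, C, D, F, G, H, L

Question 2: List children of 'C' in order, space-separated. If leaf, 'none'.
Node C's children (from adjacency): (leaf)

Answer: none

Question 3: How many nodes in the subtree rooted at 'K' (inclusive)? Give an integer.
Answer: 2

Derivation:
Subtree rooted at K contains: D, K
Count = 2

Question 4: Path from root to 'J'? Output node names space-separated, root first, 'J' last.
Walk down from root: A -> J

Answer: A J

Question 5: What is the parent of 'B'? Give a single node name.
Answer: A

Derivation:
Scan adjacency: B appears as child of A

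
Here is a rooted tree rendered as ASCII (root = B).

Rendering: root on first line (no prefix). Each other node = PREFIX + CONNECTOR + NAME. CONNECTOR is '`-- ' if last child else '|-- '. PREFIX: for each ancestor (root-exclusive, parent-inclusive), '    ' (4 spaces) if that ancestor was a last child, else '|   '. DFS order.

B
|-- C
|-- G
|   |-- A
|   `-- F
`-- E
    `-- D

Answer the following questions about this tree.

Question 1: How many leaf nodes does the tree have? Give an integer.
Leaves (nodes with no children): A, C, D, F

Answer: 4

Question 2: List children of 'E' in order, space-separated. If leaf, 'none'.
Node E's children (from adjacency): D

Answer: D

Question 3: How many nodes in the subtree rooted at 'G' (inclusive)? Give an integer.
Answer: 3

Derivation:
Subtree rooted at G contains: A, F, G
Count = 3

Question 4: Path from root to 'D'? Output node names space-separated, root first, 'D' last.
Answer: B E D

Derivation:
Walk down from root: B -> E -> D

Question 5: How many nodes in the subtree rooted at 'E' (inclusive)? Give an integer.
Subtree rooted at E contains: D, E
Count = 2

Answer: 2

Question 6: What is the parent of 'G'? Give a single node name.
Answer: B

Derivation:
Scan adjacency: G appears as child of B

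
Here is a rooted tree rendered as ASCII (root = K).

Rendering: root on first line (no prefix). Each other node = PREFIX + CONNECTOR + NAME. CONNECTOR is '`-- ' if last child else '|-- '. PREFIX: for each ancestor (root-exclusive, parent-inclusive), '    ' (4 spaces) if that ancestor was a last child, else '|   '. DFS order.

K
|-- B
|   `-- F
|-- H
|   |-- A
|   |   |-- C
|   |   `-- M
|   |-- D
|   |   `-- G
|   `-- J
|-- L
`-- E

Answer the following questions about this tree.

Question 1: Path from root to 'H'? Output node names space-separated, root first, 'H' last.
Walk down from root: K -> H

Answer: K H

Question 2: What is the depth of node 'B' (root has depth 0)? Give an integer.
Path from root to B: K -> B
Depth = number of edges = 1

Answer: 1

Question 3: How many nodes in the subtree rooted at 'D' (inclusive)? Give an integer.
Answer: 2

Derivation:
Subtree rooted at D contains: D, G
Count = 2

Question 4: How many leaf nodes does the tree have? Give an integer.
Leaves (nodes with no children): C, E, F, G, J, L, M

Answer: 7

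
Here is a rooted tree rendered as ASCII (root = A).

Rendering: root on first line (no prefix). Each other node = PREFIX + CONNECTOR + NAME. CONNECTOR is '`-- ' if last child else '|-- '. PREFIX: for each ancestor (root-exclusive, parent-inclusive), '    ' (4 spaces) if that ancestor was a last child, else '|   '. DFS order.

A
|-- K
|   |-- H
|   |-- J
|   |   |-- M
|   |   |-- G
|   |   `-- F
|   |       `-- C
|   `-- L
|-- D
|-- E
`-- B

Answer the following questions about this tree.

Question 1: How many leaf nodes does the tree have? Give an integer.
Answer: 8

Derivation:
Leaves (nodes with no children): B, C, D, E, G, H, L, M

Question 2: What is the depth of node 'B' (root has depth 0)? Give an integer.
Path from root to B: A -> B
Depth = number of edges = 1

Answer: 1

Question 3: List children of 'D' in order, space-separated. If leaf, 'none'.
Node D's children (from adjacency): (leaf)

Answer: none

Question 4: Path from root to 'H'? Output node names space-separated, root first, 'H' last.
Walk down from root: A -> K -> H

Answer: A K H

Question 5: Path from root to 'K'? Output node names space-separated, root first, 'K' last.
Answer: A K

Derivation:
Walk down from root: A -> K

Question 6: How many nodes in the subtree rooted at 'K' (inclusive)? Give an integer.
Answer: 8

Derivation:
Subtree rooted at K contains: C, F, G, H, J, K, L, M
Count = 8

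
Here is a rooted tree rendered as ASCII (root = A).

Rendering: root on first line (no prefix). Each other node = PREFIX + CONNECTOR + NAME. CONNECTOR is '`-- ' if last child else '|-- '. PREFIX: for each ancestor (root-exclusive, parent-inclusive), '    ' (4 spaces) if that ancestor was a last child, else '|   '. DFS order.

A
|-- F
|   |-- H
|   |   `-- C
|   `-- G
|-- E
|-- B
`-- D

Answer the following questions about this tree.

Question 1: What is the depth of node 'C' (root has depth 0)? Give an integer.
Path from root to C: A -> F -> H -> C
Depth = number of edges = 3

Answer: 3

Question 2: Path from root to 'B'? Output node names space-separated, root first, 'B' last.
Answer: A B

Derivation:
Walk down from root: A -> B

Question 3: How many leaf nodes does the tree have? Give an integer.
Answer: 5

Derivation:
Leaves (nodes with no children): B, C, D, E, G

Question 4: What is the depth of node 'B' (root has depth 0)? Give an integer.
Answer: 1

Derivation:
Path from root to B: A -> B
Depth = number of edges = 1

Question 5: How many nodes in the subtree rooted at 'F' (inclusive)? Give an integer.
Answer: 4

Derivation:
Subtree rooted at F contains: C, F, G, H
Count = 4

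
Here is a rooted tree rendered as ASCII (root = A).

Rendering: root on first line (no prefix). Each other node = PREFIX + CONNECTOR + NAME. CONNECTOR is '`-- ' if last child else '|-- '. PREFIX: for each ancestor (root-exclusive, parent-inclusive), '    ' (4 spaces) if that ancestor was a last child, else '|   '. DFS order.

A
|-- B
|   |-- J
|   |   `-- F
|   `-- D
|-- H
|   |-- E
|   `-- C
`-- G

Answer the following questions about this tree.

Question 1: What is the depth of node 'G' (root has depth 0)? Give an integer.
Path from root to G: A -> G
Depth = number of edges = 1

Answer: 1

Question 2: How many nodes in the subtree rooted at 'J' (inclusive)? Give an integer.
Answer: 2

Derivation:
Subtree rooted at J contains: F, J
Count = 2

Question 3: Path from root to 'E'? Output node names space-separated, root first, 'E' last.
Answer: A H E

Derivation:
Walk down from root: A -> H -> E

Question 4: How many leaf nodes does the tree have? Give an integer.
Leaves (nodes with no children): C, D, E, F, G

Answer: 5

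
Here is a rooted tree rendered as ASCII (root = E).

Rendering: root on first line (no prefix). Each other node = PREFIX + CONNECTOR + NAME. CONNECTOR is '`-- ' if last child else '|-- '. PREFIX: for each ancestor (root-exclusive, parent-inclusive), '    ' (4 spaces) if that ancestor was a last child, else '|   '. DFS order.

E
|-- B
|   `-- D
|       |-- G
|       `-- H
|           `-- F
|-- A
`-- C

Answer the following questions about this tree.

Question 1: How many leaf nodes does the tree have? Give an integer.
Answer: 4

Derivation:
Leaves (nodes with no children): A, C, F, G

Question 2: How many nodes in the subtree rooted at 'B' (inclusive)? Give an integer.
Answer: 5

Derivation:
Subtree rooted at B contains: B, D, F, G, H
Count = 5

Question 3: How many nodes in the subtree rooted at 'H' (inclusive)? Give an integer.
Answer: 2

Derivation:
Subtree rooted at H contains: F, H
Count = 2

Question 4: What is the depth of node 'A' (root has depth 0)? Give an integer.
Answer: 1

Derivation:
Path from root to A: E -> A
Depth = number of edges = 1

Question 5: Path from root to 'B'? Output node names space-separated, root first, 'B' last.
Answer: E B

Derivation:
Walk down from root: E -> B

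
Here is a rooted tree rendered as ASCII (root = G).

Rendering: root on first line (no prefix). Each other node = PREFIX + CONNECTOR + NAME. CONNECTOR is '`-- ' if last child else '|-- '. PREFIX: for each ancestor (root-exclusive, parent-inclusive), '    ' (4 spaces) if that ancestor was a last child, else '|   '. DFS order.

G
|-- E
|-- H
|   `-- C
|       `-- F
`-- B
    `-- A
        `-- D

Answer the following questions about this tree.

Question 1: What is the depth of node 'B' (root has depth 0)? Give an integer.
Path from root to B: G -> B
Depth = number of edges = 1

Answer: 1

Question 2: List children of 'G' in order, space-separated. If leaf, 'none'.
Answer: E H B

Derivation:
Node G's children (from adjacency): E, H, B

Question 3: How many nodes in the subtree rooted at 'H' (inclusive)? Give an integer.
Answer: 3

Derivation:
Subtree rooted at H contains: C, F, H
Count = 3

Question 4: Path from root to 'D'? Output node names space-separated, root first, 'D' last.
Walk down from root: G -> B -> A -> D

Answer: G B A D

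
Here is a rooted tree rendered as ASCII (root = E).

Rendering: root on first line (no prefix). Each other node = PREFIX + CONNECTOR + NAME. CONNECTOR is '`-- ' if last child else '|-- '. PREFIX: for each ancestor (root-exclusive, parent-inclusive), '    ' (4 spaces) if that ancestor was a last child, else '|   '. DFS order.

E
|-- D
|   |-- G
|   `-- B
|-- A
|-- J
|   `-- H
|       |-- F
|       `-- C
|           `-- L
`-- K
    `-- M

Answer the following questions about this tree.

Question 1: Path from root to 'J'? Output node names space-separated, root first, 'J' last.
Walk down from root: E -> J

Answer: E J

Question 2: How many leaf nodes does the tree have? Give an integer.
Answer: 6

Derivation:
Leaves (nodes with no children): A, B, F, G, L, M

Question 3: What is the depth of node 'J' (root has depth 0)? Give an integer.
Answer: 1

Derivation:
Path from root to J: E -> J
Depth = number of edges = 1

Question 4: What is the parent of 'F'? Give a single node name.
Answer: H

Derivation:
Scan adjacency: F appears as child of H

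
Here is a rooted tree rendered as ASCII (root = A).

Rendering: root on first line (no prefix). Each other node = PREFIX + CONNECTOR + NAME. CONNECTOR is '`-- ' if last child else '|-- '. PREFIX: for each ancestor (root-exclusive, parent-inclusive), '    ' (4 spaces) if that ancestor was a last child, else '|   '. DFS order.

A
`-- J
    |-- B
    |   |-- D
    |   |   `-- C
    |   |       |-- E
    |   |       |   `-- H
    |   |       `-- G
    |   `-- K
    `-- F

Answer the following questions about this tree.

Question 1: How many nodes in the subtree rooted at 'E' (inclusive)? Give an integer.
Subtree rooted at E contains: E, H
Count = 2

Answer: 2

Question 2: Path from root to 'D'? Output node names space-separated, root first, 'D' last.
Walk down from root: A -> J -> B -> D

Answer: A J B D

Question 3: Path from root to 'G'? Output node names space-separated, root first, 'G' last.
Answer: A J B D C G

Derivation:
Walk down from root: A -> J -> B -> D -> C -> G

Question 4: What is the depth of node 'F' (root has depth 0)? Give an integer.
Answer: 2

Derivation:
Path from root to F: A -> J -> F
Depth = number of edges = 2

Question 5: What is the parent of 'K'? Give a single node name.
Scan adjacency: K appears as child of B

Answer: B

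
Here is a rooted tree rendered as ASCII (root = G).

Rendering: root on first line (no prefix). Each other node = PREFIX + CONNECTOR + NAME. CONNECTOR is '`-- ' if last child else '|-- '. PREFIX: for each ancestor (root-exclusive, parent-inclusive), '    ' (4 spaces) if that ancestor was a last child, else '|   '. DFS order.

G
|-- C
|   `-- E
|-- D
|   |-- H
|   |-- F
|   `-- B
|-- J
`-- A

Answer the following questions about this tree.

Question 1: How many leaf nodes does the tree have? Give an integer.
Answer: 6

Derivation:
Leaves (nodes with no children): A, B, E, F, H, J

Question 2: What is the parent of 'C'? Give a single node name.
Scan adjacency: C appears as child of G

Answer: G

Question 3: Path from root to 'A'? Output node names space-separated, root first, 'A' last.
Answer: G A

Derivation:
Walk down from root: G -> A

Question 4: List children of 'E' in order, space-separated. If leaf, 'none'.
Answer: none

Derivation:
Node E's children (from adjacency): (leaf)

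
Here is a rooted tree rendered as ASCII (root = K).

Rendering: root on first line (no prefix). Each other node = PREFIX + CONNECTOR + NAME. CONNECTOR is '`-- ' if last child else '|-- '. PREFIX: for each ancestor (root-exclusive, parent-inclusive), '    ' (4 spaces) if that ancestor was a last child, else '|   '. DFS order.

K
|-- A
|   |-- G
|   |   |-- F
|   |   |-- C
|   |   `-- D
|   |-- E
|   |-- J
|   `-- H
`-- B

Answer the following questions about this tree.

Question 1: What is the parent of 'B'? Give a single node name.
Scan adjacency: B appears as child of K

Answer: K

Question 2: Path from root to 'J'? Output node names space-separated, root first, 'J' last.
Answer: K A J

Derivation:
Walk down from root: K -> A -> J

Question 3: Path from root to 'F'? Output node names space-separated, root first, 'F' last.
Walk down from root: K -> A -> G -> F

Answer: K A G F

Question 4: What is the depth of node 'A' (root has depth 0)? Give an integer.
Path from root to A: K -> A
Depth = number of edges = 1

Answer: 1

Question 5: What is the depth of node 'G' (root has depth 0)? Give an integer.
Answer: 2

Derivation:
Path from root to G: K -> A -> G
Depth = number of edges = 2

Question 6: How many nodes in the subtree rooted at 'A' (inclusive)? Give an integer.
Subtree rooted at A contains: A, C, D, E, F, G, H, J
Count = 8

Answer: 8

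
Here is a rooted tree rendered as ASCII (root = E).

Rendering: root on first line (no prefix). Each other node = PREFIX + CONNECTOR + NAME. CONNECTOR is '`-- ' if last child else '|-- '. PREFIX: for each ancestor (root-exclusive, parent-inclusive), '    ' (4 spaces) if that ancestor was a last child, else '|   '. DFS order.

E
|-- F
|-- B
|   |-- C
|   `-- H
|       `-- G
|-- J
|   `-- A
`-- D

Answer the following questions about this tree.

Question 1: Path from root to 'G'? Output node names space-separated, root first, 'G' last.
Walk down from root: E -> B -> H -> G

Answer: E B H G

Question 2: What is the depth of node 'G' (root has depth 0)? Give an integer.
Answer: 3

Derivation:
Path from root to G: E -> B -> H -> G
Depth = number of edges = 3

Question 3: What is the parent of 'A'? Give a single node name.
Scan adjacency: A appears as child of J

Answer: J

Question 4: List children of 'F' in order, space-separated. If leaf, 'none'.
Node F's children (from adjacency): (leaf)

Answer: none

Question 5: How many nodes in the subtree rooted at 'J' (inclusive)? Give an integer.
Answer: 2

Derivation:
Subtree rooted at J contains: A, J
Count = 2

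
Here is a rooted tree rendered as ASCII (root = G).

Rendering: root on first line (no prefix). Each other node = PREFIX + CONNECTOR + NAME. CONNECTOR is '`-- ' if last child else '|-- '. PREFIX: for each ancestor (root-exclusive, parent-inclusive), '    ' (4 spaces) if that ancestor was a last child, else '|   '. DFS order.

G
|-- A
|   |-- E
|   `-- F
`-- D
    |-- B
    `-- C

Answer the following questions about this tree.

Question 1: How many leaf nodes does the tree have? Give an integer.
Answer: 4

Derivation:
Leaves (nodes with no children): B, C, E, F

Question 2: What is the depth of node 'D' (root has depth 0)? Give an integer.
Answer: 1

Derivation:
Path from root to D: G -> D
Depth = number of edges = 1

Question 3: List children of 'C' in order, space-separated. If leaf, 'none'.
Node C's children (from adjacency): (leaf)

Answer: none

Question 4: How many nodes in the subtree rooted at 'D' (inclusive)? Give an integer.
Answer: 3

Derivation:
Subtree rooted at D contains: B, C, D
Count = 3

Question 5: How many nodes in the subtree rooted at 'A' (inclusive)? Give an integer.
Subtree rooted at A contains: A, E, F
Count = 3

Answer: 3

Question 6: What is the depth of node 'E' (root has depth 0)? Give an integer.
Answer: 2

Derivation:
Path from root to E: G -> A -> E
Depth = number of edges = 2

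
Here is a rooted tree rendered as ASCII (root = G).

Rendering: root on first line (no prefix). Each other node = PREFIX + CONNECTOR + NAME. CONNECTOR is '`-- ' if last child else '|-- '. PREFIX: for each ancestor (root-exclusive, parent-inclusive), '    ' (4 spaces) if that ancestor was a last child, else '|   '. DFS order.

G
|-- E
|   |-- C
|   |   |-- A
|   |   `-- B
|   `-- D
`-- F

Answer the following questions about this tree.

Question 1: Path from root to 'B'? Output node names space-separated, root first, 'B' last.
Answer: G E C B

Derivation:
Walk down from root: G -> E -> C -> B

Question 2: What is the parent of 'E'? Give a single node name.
Answer: G

Derivation:
Scan adjacency: E appears as child of G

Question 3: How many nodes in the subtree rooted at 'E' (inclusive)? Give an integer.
Answer: 5

Derivation:
Subtree rooted at E contains: A, B, C, D, E
Count = 5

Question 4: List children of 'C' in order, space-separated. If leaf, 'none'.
Answer: A B

Derivation:
Node C's children (from adjacency): A, B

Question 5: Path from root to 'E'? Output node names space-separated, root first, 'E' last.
Answer: G E

Derivation:
Walk down from root: G -> E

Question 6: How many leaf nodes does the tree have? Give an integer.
Answer: 4

Derivation:
Leaves (nodes with no children): A, B, D, F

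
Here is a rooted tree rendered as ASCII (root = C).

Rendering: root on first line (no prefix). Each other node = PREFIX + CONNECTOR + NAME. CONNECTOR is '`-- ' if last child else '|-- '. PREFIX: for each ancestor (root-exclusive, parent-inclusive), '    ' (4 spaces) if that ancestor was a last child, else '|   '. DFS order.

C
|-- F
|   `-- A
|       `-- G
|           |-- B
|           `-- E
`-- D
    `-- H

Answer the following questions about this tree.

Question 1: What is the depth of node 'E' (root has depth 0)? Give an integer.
Path from root to E: C -> F -> A -> G -> E
Depth = number of edges = 4

Answer: 4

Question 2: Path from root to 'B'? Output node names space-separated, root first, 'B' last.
Walk down from root: C -> F -> A -> G -> B

Answer: C F A G B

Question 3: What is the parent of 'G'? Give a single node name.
Scan adjacency: G appears as child of A

Answer: A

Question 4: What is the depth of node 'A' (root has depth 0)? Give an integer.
Path from root to A: C -> F -> A
Depth = number of edges = 2

Answer: 2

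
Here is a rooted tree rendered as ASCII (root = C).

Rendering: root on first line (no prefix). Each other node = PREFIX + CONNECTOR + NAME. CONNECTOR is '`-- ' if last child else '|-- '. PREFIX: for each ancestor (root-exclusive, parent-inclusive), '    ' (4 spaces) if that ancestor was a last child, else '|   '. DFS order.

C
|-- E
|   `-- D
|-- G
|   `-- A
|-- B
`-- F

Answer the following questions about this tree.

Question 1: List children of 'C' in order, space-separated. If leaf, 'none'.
Answer: E G B F

Derivation:
Node C's children (from adjacency): E, G, B, F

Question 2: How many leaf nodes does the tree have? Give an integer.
Leaves (nodes with no children): A, B, D, F

Answer: 4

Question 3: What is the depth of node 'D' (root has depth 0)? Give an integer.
Answer: 2

Derivation:
Path from root to D: C -> E -> D
Depth = number of edges = 2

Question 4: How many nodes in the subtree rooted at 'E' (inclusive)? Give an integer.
Subtree rooted at E contains: D, E
Count = 2

Answer: 2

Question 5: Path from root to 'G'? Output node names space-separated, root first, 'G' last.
Walk down from root: C -> G

Answer: C G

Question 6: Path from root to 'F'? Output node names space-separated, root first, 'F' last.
Answer: C F

Derivation:
Walk down from root: C -> F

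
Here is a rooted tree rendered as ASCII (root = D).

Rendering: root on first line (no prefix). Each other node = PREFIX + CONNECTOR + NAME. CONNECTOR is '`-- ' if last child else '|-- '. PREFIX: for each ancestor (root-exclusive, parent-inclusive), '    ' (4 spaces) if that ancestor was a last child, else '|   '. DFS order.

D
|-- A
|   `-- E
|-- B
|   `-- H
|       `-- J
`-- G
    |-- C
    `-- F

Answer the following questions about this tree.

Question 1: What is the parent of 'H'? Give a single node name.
Answer: B

Derivation:
Scan adjacency: H appears as child of B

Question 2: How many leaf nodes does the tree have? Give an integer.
Answer: 4

Derivation:
Leaves (nodes with no children): C, E, F, J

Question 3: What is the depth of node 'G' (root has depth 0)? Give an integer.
Path from root to G: D -> G
Depth = number of edges = 1

Answer: 1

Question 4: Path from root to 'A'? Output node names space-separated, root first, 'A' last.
Answer: D A

Derivation:
Walk down from root: D -> A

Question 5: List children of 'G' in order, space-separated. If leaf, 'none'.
Node G's children (from adjacency): C, F

Answer: C F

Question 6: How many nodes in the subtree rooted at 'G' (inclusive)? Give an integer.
Answer: 3

Derivation:
Subtree rooted at G contains: C, F, G
Count = 3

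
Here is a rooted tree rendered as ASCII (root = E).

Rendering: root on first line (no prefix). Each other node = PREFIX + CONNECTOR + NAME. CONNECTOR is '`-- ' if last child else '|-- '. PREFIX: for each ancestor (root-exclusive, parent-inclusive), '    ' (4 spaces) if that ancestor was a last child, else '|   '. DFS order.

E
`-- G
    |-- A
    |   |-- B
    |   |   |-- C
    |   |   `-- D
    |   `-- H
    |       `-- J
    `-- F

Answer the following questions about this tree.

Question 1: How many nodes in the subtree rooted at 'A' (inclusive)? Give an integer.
Subtree rooted at A contains: A, B, C, D, H, J
Count = 6

Answer: 6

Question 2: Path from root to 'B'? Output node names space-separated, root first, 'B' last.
Answer: E G A B

Derivation:
Walk down from root: E -> G -> A -> B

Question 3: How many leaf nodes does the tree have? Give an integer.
Leaves (nodes with no children): C, D, F, J

Answer: 4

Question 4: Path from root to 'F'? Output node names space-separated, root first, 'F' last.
Answer: E G F

Derivation:
Walk down from root: E -> G -> F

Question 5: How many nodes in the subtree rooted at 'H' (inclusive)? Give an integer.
Subtree rooted at H contains: H, J
Count = 2

Answer: 2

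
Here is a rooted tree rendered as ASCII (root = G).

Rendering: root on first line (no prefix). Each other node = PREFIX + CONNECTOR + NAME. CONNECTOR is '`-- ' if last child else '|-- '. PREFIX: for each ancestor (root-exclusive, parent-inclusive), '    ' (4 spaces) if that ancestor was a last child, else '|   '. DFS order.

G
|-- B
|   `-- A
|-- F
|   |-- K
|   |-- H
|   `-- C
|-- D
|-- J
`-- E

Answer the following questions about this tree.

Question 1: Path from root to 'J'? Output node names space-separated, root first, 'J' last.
Walk down from root: G -> J

Answer: G J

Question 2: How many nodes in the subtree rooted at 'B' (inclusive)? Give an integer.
Subtree rooted at B contains: A, B
Count = 2

Answer: 2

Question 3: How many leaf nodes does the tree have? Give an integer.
Leaves (nodes with no children): A, C, D, E, H, J, K

Answer: 7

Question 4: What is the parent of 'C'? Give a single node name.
Answer: F

Derivation:
Scan adjacency: C appears as child of F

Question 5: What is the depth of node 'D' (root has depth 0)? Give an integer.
Answer: 1

Derivation:
Path from root to D: G -> D
Depth = number of edges = 1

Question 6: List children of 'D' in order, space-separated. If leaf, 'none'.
Answer: none

Derivation:
Node D's children (from adjacency): (leaf)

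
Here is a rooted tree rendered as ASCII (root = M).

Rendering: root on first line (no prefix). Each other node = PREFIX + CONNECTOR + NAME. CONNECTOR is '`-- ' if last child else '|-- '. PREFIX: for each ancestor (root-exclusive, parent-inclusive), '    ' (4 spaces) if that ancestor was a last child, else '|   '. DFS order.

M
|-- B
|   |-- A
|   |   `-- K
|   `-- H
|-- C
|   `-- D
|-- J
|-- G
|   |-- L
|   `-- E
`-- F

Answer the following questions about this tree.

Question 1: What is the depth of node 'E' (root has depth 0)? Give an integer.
Path from root to E: M -> G -> E
Depth = number of edges = 2

Answer: 2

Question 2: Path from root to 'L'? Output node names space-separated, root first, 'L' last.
Walk down from root: M -> G -> L

Answer: M G L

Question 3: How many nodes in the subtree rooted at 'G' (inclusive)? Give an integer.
Subtree rooted at G contains: E, G, L
Count = 3

Answer: 3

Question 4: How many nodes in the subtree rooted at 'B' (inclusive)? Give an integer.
Subtree rooted at B contains: A, B, H, K
Count = 4

Answer: 4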